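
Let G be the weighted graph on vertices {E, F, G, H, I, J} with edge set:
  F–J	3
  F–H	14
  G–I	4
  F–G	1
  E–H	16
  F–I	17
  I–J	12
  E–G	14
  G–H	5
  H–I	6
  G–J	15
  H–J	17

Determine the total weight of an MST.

27

Grow the tree from E using Prim:
Step 1: frontier [E–G 14, E–H 16] → take E–G (14); add G.
Step 2: frontier [E–H 16, F–G 1, G–I 4, G–H 5, G–J 15] → take F–G (1); add F.
Step 3: frontier [E–H 16, F–J 3, F–H 14, F–I 17, G–I 4, G–H 5, G–J 15] → take F–J (3); add J.
Step 4: frontier [E–H 16, F–H 14, F–I 17, G–I 4, G–H 5, I–J 12, H–J 17] → take G–I (4); add I.
Step 5: frontier [E–H 16, F–H 14, G–H 5, H–I 6, H–J 17] → take G–H (5); add H.
MST edges: E–G, F–G, F–J, G–I, G–H; total weight 14+1+3+4+5 = 27.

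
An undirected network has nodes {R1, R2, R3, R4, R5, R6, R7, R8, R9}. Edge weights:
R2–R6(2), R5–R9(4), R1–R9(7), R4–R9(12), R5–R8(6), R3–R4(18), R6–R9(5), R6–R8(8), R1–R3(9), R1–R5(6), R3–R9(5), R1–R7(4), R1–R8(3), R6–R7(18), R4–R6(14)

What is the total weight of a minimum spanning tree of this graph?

Kruskal: consider edges lightest-first.
R2–R6 (2): add — endpoints in different components.
R1–R8 (3): add — endpoints in different components.
R1–R7 (4): add — endpoints in different components.
R5–R9 (4): add — endpoints in different components.
R3–R9 (5): add — endpoints in different components.
R6–R9 (5): add — endpoints in different components.
R1–R5 (6): add — endpoints in different components.
R5–R8 (6): skip — R8 and R5 already connected.
R1–R9 (7): skip — R1 and R9 already connected.
R6–R8 (8): skip — R6 and R8 already connected.
R1–R3 (9): skip — R1 and R3 already connected.
R4–R9 (12): add — endpoints in different components.
MST edges: R2–R6, R1–R8, R1–R7, R5–R9, R3–R9, R6–R9, R1–R5, R4–R9; total weight 2+3+4+4+5+5+6+12 = 41.

41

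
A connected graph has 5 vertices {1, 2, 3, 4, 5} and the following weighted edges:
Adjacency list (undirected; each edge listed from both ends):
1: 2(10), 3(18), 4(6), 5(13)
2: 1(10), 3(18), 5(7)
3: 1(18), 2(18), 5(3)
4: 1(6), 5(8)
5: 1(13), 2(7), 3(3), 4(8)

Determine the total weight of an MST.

Sort edges by weight, then run Kruskal:
3—5 (3): add — endpoints in different components.
1—4 (6): add — endpoints in different components.
2—5 (7): add — endpoints in different components.
4—5 (8): add — endpoints in different components.
MST edges: 3—5, 1—4, 2—5, 4—5; total weight 3+6+7+8 = 24.

24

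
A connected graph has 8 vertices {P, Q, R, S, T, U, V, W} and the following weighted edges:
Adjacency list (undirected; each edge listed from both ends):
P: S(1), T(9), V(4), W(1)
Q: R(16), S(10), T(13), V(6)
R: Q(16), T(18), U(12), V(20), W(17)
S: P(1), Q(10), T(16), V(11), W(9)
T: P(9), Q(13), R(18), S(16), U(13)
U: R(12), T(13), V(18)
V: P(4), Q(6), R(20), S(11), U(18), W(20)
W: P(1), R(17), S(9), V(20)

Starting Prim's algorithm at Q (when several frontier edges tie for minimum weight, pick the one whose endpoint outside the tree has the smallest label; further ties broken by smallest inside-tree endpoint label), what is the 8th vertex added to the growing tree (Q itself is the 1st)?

Grow the tree from Q using Prim:
Step 1: cheapest edge leaving the tree is Q—V (6); add V.
Step 2: cheapest edge leaving the tree is P—V (4); add P.
Step 3: cheapest edge leaving the tree is P—S (1); add S.
Step 4: cheapest edge leaving the tree is P—W (1); add W.
Step 5: cheapest edge leaving the tree is P—T (9); add T.
Step 6: cheapest edge leaving the tree is T—U (13); add U.
Step 7: cheapest edge leaving the tree is R—U (12); add R.
Vertex order: Q, V, P, S, W, T, U, R. The 8th vertex is R.

R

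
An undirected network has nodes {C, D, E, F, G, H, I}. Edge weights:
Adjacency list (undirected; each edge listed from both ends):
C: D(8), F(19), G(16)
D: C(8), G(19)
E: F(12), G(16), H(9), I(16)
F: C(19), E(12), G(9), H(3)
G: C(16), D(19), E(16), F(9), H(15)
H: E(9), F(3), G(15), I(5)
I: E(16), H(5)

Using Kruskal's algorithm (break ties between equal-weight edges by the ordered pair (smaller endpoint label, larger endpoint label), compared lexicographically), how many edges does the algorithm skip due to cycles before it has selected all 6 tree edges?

2

Kruskal: consider edges lightest-first.
F—H (3): add — endpoints in different components.
H—I (5): add — endpoints in different components.
C—D (8): add — endpoints in different components.
E—H (9): add — endpoints in different components.
F—G (9): add — endpoints in different components.
E—F (12): skip — E and F already connected.
G—H (15): skip — G and H already connected.
C—G (16): add — endpoints in different components.
Edges rejected before the tree was complete: 2.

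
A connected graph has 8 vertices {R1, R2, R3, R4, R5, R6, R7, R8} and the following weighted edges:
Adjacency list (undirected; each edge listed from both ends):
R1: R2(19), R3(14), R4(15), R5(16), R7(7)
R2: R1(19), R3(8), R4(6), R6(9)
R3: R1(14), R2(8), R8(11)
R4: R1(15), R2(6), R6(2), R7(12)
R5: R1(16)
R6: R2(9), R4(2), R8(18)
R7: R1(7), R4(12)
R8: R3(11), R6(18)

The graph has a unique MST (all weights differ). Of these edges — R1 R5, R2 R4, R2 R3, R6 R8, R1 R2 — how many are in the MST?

Kruskal's algorithm — process edges by increasing weight (ties by edge label):
R4 R6 (2): add — endpoints in different components.
R2 R4 (6): add — endpoints in different components.
R1 R7 (7): add — endpoints in different components.
R2 R3 (8): add — endpoints in different components.
R2 R6 (9): skip — R6 and R2 already connected.
R3 R8 (11): add — endpoints in different components.
R4 R7 (12): add — endpoints in different components.
R1 R3 (14): skip — R1 and R3 already connected.
R1 R4 (15): skip — R4 and R1 already connected.
R1 R5 (16): add — endpoints in different components.
MST edge set: {R4 R6, R2 R4, R1 R7, R2 R3, R3 R8, R4 R7, R1 R5}.
Of the listed edges, {R1 R5, R2 R4, R2 R3} are in the MST → 3.

3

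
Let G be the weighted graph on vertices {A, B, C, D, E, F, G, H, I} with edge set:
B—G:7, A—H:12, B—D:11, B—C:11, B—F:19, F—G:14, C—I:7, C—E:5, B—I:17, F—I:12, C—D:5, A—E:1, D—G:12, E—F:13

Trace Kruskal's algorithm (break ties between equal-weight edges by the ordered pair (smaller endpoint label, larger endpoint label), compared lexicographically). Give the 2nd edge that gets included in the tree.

C-D

Sort edges by weight, then run Kruskal:
A—E (1): add — endpoints in different components.
C—D (5): add — endpoints in different components.
C—E (5): add — endpoints in different components.
B—G (7): add — endpoints in different components.
C—I (7): add — endpoints in different components.
B—C (11): add — endpoints in different components.
B—D (11): skip — B and D already connected.
A—H (12): add — endpoints in different components.
D—G (12): skip — D and G already connected.
F—I (12): add — endpoints in different components.
The 2nd edge added is C—D.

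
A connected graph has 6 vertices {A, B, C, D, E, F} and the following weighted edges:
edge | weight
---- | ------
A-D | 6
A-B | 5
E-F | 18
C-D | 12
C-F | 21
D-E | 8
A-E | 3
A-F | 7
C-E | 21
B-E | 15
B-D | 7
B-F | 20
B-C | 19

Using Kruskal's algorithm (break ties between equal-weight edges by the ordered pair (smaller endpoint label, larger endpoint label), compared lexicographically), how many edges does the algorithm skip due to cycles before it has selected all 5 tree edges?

Kruskal: consider edges lightest-first.
A-E (3): add. Components now {A,E} {B} {C} {D} {F}
A-B (5): add. Components now {A,B,E} {C} {D} {F}
A-D (6): add. Components now {A,B,D,E} {C} {F}
A-F (7): add. Components now {A,B,D,E,F} {C}
B-D (7): skip — B and D already connected.
D-E (8): skip — D and E already connected.
C-D (12): add. Components now {A,B,C,D,E,F}
Edges rejected before the tree was complete: 2.

2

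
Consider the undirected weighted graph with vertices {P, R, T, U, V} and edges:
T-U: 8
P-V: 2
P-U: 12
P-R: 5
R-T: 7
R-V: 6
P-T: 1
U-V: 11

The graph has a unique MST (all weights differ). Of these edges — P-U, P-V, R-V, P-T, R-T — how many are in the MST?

2

Kruskal: consider edges lightest-first.
P-T (1): add. Components now {P,T} {U} {R} {V}
P-V (2): add. Components now {P,T,V} {U} {R}
P-R (5): add. Components now {P,R,T,V} {U}
R-V (6): skip — R and V already connected.
R-T (7): skip — T and R already connected.
T-U (8): add. Components now {P,R,T,U,V}
MST edge set: {P-T, P-V, P-R, T-U}.
Of the listed edges, {P-V, P-T} are in the MST → 2.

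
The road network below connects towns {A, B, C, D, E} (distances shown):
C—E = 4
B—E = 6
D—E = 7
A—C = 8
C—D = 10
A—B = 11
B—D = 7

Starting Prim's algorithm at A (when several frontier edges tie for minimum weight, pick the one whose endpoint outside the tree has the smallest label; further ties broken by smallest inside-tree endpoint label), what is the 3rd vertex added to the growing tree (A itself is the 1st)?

E

Prim, starting at A.
Step 1: frontier [A—C 8, A—B 11] → take A—C (8); add C.
Step 2: frontier [A—B 11, C—E 4, C—D 10] → take C—E (4); add E.
Step 3: frontier [A—B 11, C—D 10, B—E 6, D—E 7] → take B—E (6); add B.
Step 4: frontier [B—D 7, C—D 10, D—E 7] → take B—D (7); add D.
Vertex order: A, C, E, B, D. The 3rd vertex is E.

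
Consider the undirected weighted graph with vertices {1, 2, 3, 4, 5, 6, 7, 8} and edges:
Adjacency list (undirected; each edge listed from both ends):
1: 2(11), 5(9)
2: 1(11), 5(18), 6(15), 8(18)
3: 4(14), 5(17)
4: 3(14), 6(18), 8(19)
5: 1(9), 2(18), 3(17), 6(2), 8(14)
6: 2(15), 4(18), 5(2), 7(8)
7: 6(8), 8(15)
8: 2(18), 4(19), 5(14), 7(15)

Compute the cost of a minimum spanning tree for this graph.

75

Prim, starting at 3.
Step 1: cheapest edge leaving the tree is 3 4 (14); add 4.
Step 2: cheapest edge leaving the tree is 3 5 (17); add 5.
Step 3: cheapest edge leaving the tree is 5 6 (2); add 6.
Step 4: cheapest edge leaving the tree is 6 7 (8); add 7.
Step 5: cheapest edge leaving the tree is 1 5 (9); add 1.
Step 6: cheapest edge leaving the tree is 1 2 (11); add 2.
Step 7: cheapest edge leaving the tree is 5 8 (14); add 8.
MST edges: 3 4, 3 5, 5 6, 6 7, 1 5, 1 2, 5 8; total weight 14+17+2+8+9+11+14 = 75.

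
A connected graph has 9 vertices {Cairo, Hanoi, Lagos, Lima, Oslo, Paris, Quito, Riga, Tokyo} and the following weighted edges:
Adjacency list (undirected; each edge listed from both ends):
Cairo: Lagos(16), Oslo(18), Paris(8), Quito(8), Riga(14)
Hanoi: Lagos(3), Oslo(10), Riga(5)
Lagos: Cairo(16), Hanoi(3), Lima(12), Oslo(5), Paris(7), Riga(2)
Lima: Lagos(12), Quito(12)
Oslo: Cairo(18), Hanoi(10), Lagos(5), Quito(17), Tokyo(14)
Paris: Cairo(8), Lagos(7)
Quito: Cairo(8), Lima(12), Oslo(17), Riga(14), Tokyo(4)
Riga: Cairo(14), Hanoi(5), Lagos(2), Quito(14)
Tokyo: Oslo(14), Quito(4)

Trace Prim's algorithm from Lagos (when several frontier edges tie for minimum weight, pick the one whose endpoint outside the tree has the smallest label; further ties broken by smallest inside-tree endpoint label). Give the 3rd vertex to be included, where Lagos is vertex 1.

Hanoi

Prim, starting at Lagos.
Step 1: cheapest edge leaving the tree is Lagos—Riga (2); add Riga.
Step 2: cheapest edge leaving the tree is Hanoi—Lagos (3); add Hanoi.
Step 3: cheapest edge leaving the tree is Lagos—Oslo (5); add Oslo.
Step 4: cheapest edge leaving the tree is Lagos—Paris (7); add Paris.
Step 5: cheapest edge leaving the tree is Cairo—Paris (8); add Cairo.
Step 6: cheapest edge leaving the tree is Cairo—Quito (8); add Quito.
Step 7: cheapest edge leaving the tree is Quito—Tokyo (4); add Tokyo.
Step 8: cheapest edge leaving the tree is Lagos—Lima (12); add Lima.
Vertex order: Lagos, Riga, Hanoi, Oslo, Paris, Cairo, Quito, Tokyo, Lima. The 3rd vertex is Hanoi.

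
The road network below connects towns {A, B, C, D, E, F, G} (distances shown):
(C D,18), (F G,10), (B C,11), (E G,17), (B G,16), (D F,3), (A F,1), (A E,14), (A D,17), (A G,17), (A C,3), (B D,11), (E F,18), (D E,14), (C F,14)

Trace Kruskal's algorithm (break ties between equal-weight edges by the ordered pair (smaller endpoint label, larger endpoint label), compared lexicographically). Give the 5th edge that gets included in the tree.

B-C

Kruskal: consider edges lightest-first.
A F (1): add — endpoints in different components.
A C (3): add — endpoints in different components.
D F (3): add — endpoints in different components.
F G (10): add — endpoints in different components.
B C (11): add — endpoints in different components.
B D (11): skip — B and D already connected.
A E (14): add — endpoints in different components.
The 5th edge added is B C.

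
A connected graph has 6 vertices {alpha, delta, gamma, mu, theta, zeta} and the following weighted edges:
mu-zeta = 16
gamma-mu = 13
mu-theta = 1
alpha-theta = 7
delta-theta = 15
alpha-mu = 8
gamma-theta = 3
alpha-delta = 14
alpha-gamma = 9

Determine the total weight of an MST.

Kruskal's algorithm — process edges by increasing weight (ties by edge label):
mu-theta (1): add. Components now {gamma} {delta} {zeta} {alpha} {mu,theta}
gamma-theta (3): add. Components now {gamma,mu,theta} {delta} {zeta} {alpha}
alpha-theta (7): add. Components now {alpha,gamma,mu,theta} {delta} {zeta}
alpha-mu (8): skip — alpha and mu already connected.
alpha-gamma (9): skip — gamma and alpha already connected.
gamma-mu (13): skip — gamma and mu already connected.
alpha-delta (14): add. Components now {alpha,delta,gamma,mu,theta} {zeta}
delta-theta (15): skip — delta and theta already connected.
mu-zeta (16): add. Components now {alpha,delta,gamma,mu,theta,zeta}
MST edges: mu-theta, gamma-theta, alpha-theta, alpha-delta, mu-zeta; total weight 1+3+7+14+16 = 41.

41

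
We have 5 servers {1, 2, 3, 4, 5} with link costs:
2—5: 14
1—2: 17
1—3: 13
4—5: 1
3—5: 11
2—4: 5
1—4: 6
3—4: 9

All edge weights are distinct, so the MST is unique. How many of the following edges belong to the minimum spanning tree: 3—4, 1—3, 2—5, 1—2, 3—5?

Kruskal: consider edges lightest-first.
4—5 (1): add. Components now {1} {2} {3} {4,5}
2—4 (5): add. Components now {1} {2,4,5} {3}
1—4 (6): add. Components now {1,2,4,5} {3}
3—4 (9): add. Components now {1,2,3,4,5}
MST edge set: {4—5, 2—4, 1—4, 3—4}.
Of the listed edges, {3—4} are in the MST → 1.

1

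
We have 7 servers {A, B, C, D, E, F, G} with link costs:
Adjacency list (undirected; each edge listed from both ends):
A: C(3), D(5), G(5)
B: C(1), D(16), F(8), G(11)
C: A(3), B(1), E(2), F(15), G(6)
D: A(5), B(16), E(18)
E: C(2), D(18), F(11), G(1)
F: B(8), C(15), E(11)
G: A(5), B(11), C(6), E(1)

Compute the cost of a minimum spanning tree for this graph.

Kruskal: consider edges lightest-first.
B—C (1): add — endpoints in different components.
E—G (1): add — endpoints in different components.
C—E (2): add — endpoints in different components.
A—C (3): add — endpoints in different components.
A—D (5): add — endpoints in different components.
A—G (5): skip — A and G already connected.
C—G (6): skip — C and G already connected.
B—F (8): add — endpoints in different components.
MST edges: B—C, E—G, C—E, A—C, A—D, B—F; total weight 1+1+2+3+5+8 = 20.

20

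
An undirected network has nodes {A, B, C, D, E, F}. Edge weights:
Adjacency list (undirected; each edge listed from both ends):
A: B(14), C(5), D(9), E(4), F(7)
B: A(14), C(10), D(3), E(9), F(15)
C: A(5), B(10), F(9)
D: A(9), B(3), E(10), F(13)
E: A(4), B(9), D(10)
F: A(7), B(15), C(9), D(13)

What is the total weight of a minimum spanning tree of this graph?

Prim's algorithm from D:
Step 1: cheapest edge leaving the tree is B D (3); add B.
Step 2: cheapest edge leaving the tree is A D (9); add A.
Step 3: cheapest edge leaving the tree is A E (4); add E.
Step 4: cheapest edge leaving the tree is A C (5); add C.
Step 5: cheapest edge leaving the tree is A F (7); add F.
MST edges: B D, A D, A E, A C, A F; total weight 3+9+4+5+7 = 28.

28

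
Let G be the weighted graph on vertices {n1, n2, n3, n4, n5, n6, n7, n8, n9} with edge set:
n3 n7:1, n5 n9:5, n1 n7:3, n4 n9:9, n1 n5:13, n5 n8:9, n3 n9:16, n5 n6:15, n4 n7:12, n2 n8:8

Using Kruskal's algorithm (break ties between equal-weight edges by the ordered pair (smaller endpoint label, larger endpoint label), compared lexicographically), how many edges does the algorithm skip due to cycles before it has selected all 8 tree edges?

Sort edges by weight, then run Kruskal:
n3 n7 (1): add — endpoints in different components.
n1 n7 (3): add — endpoints in different components.
n5 n9 (5): add — endpoints in different components.
n2 n8 (8): add — endpoints in different components.
n4 n9 (9): add — endpoints in different components.
n5 n8 (9): add — endpoints in different components.
n4 n7 (12): add — endpoints in different components.
n1 n5 (13): skip — n5 and n1 already connected.
n5 n6 (15): add — endpoints in different components.
Edges rejected before the tree was complete: 1.

1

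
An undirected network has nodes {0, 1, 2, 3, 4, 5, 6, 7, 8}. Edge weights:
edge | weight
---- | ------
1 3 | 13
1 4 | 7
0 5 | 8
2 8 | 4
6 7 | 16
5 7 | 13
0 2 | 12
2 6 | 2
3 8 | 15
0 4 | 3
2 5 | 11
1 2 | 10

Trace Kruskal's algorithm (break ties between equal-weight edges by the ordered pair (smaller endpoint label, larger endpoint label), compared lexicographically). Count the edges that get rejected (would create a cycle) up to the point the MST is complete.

2

Sort edges by weight, then run Kruskal:
2 6 (2): add — endpoints in different components.
0 4 (3): add — endpoints in different components.
2 8 (4): add — endpoints in different components.
1 4 (7): add — endpoints in different components.
0 5 (8): add — endpoints in different components.
1 2 (10): add — endpoints in different components.
2 5 (11): skip — 2 and 5 already connected.
0 2 (12): skip — 0 and 2 already connected.
1 3 (13): add — endpoints in different components.
5 7 (13): add — endpoints in different components.
Edges rejected before the tree was complete: 2.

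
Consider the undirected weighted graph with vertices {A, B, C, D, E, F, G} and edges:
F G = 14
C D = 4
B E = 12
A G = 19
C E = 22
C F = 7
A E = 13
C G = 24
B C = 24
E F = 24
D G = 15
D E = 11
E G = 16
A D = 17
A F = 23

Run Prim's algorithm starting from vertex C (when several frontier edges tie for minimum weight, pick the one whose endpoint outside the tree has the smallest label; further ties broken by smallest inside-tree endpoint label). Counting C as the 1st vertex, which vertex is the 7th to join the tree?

G

Prim, starting at C.
Step 1: cheapest edge leaving the tree is C D (4); add D.
Step 2: cheapest edge leaving the tree is C F (7); add F.
Step 3: cheapest edge leaving the tree is D E (11); add E.
Step 4: cheapest edge leaving the tree is B E (12); add B.
Step 5: cheapest edge leaving the tree is A E (13); add A.
Step 6: cheapest edge leaving the tree is F G (14); add G.
Vertex order: C, D, F, E, B, A, G. The 7th vertex is G.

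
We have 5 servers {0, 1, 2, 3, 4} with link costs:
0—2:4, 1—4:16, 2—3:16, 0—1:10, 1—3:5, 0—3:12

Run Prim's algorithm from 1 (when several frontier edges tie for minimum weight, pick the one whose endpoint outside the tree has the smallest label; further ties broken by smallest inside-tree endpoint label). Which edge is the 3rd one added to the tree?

Grow the tree from 1 using Prim:
Step 1: cheapest edge leaving the tree is 1—3 (5); add 3.
Step 2: cheapest edge leaving the tree is 0—1 (10); add 0.
Step 3: cheapest edge leaving the tree is 0—2 (4); add 2.
Step 4: cheapest edge leaving the tree is 1—4 (16); add 4.
The 3rd edge added is 0—2.

0-2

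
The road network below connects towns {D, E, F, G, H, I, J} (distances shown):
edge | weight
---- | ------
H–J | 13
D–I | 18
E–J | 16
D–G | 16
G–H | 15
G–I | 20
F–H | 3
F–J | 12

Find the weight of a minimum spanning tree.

80

Prim's algorithm from I:
Step 1: cheapest edge leaving the tree is D–I (18); add D.
Step 2: cheapest edge leaving the tree is D–G (16); add G.
Step 3: cheapest edge leaving the tree is G–H (15); add H.
Step 4: cheapest edge leaving the tree is F–H (3); add F.
Step 5: cheapest edge leaving the tree is F–J (12); add J.
Step 6: cheapest edge leaving the tree is E–J (16); add E.
MST edges: D–I, D–G, G–H, F–H, F–J, E–J; total weight 18+16+15+3+12+16 = 80.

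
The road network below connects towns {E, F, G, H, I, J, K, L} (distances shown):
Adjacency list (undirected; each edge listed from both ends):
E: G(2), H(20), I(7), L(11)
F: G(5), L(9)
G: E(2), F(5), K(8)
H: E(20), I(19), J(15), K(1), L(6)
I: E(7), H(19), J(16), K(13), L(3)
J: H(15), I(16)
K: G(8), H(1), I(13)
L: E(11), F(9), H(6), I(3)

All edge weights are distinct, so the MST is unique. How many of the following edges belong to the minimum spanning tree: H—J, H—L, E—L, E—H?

Sort edges by weight, then run Kruskal:
H—K (1): add — endpoints in different components.
E—G (2): add — endpoints in different components.
I—L (3): add — endpoints in different components.
F—G (5): add — endpoints in different components.
H—L (6): add — endpoints in different components.
E—I (7): add — endpoints in different components.
G—K (8): skip — G and K already connected.
F—L (9): skip — F and L already connected.
E—L (11): skip — E and L already connected.
I—K (13): skip — I and K already connected.
H—J (15): add — endpoints in different components.
MST edge set: {H—K, E—G, I—L, F—G, H—L, E—I, H—J}.
Of the listed edges, {H—J, H—L} are in the MST → 2.

2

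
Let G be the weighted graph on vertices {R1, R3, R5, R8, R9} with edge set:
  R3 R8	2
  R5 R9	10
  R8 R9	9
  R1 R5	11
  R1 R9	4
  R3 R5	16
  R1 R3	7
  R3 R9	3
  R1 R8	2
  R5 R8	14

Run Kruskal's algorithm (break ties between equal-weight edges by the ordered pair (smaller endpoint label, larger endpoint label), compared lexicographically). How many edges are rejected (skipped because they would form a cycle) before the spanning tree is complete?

Kruskal: consider edges lightest-first.
R1 R8 (2): add — endpoints in different components.
R3 R8 (2): add — endpoints in different components.
R3 R9 (3): add — endpoints in different components.
R1 R9 (4): skip — R1 and R9 already connected.
R1 R3 (7): skip — R1 and R3 already connected.
R8 R9 (9): skip — R8 and R9 already connected.
R5 R9 (10): add — endpoints in different components.
Edges rejected before the tree was complete: 3.

3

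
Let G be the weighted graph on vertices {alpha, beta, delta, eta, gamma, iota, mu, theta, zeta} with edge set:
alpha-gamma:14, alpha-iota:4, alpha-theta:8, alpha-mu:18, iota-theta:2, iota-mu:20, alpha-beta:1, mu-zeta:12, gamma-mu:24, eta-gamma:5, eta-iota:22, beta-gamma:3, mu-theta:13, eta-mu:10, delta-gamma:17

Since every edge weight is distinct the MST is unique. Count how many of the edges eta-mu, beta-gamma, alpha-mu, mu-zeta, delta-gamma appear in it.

4

Sort edges by weight, then run Kruskal:
alpha-beta (1): add — endpoints in different components.
iota-theta (2): add — endpoints in different components.
beta-gamma (3): add — endpoints in different components.
alpha-iota (4): add — endpoints in different components.
eta-gamma (5): add — endpoints in different components.
alpha-theta (8): skip — alpha and theta already connected.
eta-mu (10): add — endpoints in different components.
mu-zeta (12): add — endpoints in different components.
mu-theta (13): skip — theta and mu already connected.
alpha-gamma (14): skip — alpha and gamma already connected.
delta-gamma (17): add — endpoints in different components.
MST edge set: {alpha-beta, iota-theta, beta-gamma, alpha-iota, eta-gamma, eta-mu, mu-zeta, delta-gamma}.
Of the listed edges, {eta-mu, beta-gamma, mu-zeta, delta-gamma} are in the MST → 4.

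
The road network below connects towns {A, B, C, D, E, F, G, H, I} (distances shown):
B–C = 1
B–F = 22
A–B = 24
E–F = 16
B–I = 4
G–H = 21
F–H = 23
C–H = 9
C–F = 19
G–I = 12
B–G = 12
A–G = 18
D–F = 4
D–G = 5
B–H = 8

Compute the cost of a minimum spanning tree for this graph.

68

Prim, starting at I.
Step 1: cheapest edge leaving the tree is B–I (4); add B.
Step 2: cheapest edge leaving the tree is B–C (1); add C.
Step 3: cheapest edge leaving the tree is B–H (8); add H.
Step 4: cheapest edge leaving the tree is B–G (12); add G.
Step 5: cheapest edge leaving the tree is D–G (5); add D.
Step 6: cheapest edge leaving the tree is D–F (4); add F.
Step 7: cheapest edge leaving the tree is E–F (16); add E.
Step 8: cheapest edge leaving the tree is A–G (18); add A.
MST edges: B–I, B–C, B–H, B–G, D–G, D–F, E–F, A–G; total weight 4+1+8+12+5+4+16+18 = 68.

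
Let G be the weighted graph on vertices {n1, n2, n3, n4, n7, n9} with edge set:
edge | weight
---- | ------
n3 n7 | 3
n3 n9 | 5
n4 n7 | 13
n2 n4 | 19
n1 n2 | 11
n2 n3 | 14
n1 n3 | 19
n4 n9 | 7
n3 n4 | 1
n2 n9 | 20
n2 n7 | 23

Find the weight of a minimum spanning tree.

Kruskal: consider edges lightest-first.
n3 n4 (1): add. Components now {n2} {n3,n4} {n9} {n1} {n7}
n3 n7 (3): add. Components now {n2} {n3,n4,n7} {n9} {n1}
n3 n9 (5): add. Components now {n2} {n3,n4,n7,n9} {n1}
n4 n9 (7): skip — n4 and n9 already connected.
n1 n2 (11): add. Components now {n1,n2} {n3,n4,n7,n9}
n4 n7 (13): skip — n4 and n7 already connected.
n2 n3 (14): add. Components now {n1,n2,n3,n4,n7,n9}
MST edges: n3 n4, n3 n7, n3 n9, n1 n2, n2 n3; total weight 1+3+5+11+14 = 34.

34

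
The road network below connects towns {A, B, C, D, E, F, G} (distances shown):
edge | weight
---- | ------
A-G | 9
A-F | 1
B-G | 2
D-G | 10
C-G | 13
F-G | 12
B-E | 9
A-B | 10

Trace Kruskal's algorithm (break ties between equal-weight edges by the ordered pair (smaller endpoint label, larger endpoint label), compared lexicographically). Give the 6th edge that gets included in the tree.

Kruskal's algorithm — process edges by increasing weight (ties by edge label):
A-F (1): add — endpoints in different components.
B-G (2): add — endpoints in different components.
A-G (9): add — endpoints in different components.
B-E (9): add — endpoints in different components.
A-B (10): skip — A and B already connected.
D-G (10): add — endpoints in different components.
F-G (12): skip — F and G already connected.
C-G (13): add — endpoints in different components.
The 6th edge added is C-G.

C-G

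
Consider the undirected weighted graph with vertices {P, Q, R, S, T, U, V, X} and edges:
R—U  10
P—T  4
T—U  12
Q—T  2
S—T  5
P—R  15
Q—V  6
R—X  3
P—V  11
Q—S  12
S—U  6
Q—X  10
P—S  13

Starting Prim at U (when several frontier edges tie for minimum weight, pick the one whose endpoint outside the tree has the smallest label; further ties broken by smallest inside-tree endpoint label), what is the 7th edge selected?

R-X

Prim, starting at U.
Step 1: frontier [S—U 6, R—U 10, T—U 12] → take S—U (6); add S.
Step 2: frontier [S—T 5, Q—S 12, P—S 13, R—U 10, T—U 12] → take S—T (5); add T.
Step 3: frontier [Q—S 12, P—S 13, Q—T 2, P—T 4, R—U 10] → take Q—T (2); add Q.
Step 4: frontier [Q—V 6, Q—X 10, P—S 13, P—T 4, R—U 10] → take P—T (4); add P.
Step 5: frontier [P—V 11, P—R 15, Q—V 6, Q—X 10, R—U 10] → take Q—V (6); add V.
Step 6: frontier [P—R 15, Q—X 10, R—U 10] → take R—U (10); add R.
Step 7: frontier [Q—X 10, R—X 3] → take R—X (3); add X.
The 7th edge added is R—X.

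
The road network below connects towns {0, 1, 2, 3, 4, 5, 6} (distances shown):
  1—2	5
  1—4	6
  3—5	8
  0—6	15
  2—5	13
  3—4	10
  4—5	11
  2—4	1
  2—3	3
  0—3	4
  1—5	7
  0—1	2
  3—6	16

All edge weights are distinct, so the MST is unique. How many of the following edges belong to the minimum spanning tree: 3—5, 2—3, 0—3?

Kruskal: consider edges lightest-first.
2—4 (1): add. Components now {0} {1} {2,4} {3} {5} {6}
0—1 (2): add. Components now {0,1} {2,4} {3} {5} {6}
2—3 (3): add. Components now {0,1} {2,3,4} {5} {6}
0—3 (4): add. Components now {0,1,2,3,4} {5} {6}
1—2 (5): skip — 1 and 2 already connected.
1—4 (6): skip — 1 and 4 already connected.
1—5 (7): add. Components now {0,1,2,3,4,5} {6}
3—5 (8): skip — 3 and 5 already connected.
3—4 (10): skip — 3 and 4 already connected.
4—5 (11): skip — 4 and 5 already connected.
2—5 (13): skip — 2 and 5 already connected.
0—6 (15): add. Components now {0,1,2,3,4,5,6}
MST edge set: {2—4, 0—1, 2—3, 0—3, 1—5, 0—6}.
Of the listed edges, {2—3, 0—3} are in the MST → 2.

2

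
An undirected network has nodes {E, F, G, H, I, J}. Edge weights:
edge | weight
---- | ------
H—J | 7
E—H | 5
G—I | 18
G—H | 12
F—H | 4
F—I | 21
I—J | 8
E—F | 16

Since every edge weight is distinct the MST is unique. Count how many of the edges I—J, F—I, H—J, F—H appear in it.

Sort edges by weight, then run Kruskal:
F—H (4): add — endpoints in different components.
E—H (5): add — endpoints in different components.
H—J (7): add — endpoints in different components.
I—J (8): add — endpoints in different components.
G—H (12): add — endpoints in different components.
MST edge set: {F—H, E—H, H—J, I—J, G—H}.
Of the listed edges, {I—J, H—J, F—H} are in the MST → 3.

3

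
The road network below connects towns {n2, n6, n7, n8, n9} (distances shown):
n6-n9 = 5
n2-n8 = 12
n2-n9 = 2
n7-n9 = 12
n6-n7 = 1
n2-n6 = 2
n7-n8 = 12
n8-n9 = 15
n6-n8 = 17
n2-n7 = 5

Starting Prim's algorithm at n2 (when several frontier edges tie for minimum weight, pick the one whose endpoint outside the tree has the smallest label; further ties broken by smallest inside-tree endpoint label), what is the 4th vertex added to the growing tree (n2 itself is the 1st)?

Prim's algorithm from n2:
Step 1: frontier [n2-n6 2, n2-n9 2, n2-n7 5, n2-n8 12] → take n2-n6 (2); add n6.
Step 2: frontier [n2-n9 2, n2-n7 5, n2-n8 12, n6-n7 1, n6-n9 5, n6-n8 17] → take n6-n7 (1); add n7.
Step 3: frontier [n2-n9 2, n2-n8 12, n6-n9 5, n6-n8 17, n7-n8 12, n7-n9 12] → take n2-n9 (2); add n9.
Step 4: frontier [n2-n8 12, n6-n8 17, n7-n8 12, n8-n9 15] → take n2-n8 (12); add n8.
Vertex order: n2, n6, n7, n9, n8. The 4th vertex is n9.

n9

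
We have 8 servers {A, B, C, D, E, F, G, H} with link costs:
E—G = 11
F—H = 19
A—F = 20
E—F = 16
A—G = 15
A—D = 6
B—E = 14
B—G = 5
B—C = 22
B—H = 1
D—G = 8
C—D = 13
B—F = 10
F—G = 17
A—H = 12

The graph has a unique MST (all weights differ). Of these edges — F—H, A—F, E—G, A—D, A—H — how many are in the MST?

2

Sort edges by weight, then run Kruskal:
B—H (1): add — endpoints in different components.
B—G (5): add — endpoints in different components.
A—D (6): add — endpoints in different components.
D—G (8): add — endpoints in different components.
B—F (10): add — endpoints in different components.
E—G (11): add — endpoints in different components.
A—H (12): skip — A and H already connected.
C—D (13): add — endpoints in different components.
MST edge set: {B—H, B—G, A—D, D—G, B—F, E—G, C—D}.
Of the listed edges, {E—G, A—D} are in the MST → 2.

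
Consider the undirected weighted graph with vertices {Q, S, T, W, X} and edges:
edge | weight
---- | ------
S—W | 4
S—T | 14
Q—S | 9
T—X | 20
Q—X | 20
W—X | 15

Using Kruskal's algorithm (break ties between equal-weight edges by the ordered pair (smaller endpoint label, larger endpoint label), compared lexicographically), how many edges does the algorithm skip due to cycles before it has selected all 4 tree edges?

Sort edges by weight, then run Kruskal:
S—W (4): add — endpoints in different components.
Q—S (9): add — endpoints in different components.
S—T (14): add — endpoints in different components.
W—X (15): add — endpoints in different components.
Edges rejected before the tree was complete: 0.

0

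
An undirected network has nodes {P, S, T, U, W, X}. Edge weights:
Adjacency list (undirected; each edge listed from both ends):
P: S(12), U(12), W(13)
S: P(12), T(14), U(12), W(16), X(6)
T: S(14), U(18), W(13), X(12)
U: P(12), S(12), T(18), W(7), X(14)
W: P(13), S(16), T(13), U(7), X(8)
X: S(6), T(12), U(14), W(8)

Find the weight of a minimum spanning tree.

45

Prim's algorithm from P:
Step 1: cheapest edge leaving the tree is P—S (12); add S.
Step 2: cheapest edge leaving the tree is S—X (6); add X.
Step 3: cheapest edge leaving the tree is W—X (8); add W.
Step 4: cheapest edge leaving the tree is U—W (7); add U.
Step 5: cheapest edge leaving the tree is T—X (12); add T.
MST edges: P—S, S—X, W—X, U—W, T—X; total weight 12+6+8+7+12 = 45.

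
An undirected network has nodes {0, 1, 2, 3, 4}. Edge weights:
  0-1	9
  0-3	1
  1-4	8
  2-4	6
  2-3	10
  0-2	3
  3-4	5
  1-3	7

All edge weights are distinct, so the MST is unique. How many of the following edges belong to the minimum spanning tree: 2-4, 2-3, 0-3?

1

Kruskal's algorithm — process edges by increasing weight (ties by edge label):
0-3 (1): add — endpoints in different components.
0-2 (3): add — endpoints in different components.
3-4 (5): add — endpoints in different components.
2-4 (6): skip — 2 and 4 already connected.
1-3 (7): add — endpoints in different components.
MST edge set: {0-3, 0-2, 3-4, 1-3}.
Of the listed edges, {0-3} are in the MST → 1.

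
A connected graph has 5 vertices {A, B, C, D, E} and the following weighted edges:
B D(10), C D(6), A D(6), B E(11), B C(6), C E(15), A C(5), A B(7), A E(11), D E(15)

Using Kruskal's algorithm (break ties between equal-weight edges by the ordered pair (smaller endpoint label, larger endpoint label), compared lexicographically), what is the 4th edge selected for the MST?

A-E

Sort edges by weight, then run Kruskal:
A C (5): add. Components now {A,C} {B} {D} {E}
A D (6): add. Components now {A,C,D} {B} {E}
B C (6): add. Components now {A,B,C,D} {E}
C D (6): skip — C and D already connected.
A B (7): skip — A and B already connected.
B D (10): skip — B and D already connected.
A E (11): add. Components now {A,B,C,D,E}
The 4th edge added is A E.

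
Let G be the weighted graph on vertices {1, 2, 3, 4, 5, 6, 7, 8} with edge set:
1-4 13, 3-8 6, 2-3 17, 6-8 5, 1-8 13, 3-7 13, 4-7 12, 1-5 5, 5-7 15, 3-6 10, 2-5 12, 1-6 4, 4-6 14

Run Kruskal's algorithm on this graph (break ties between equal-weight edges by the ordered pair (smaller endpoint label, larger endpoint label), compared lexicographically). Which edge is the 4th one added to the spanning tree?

3-8

Kruskal's algorithm — process edges by increasing weight (ties by edge label):
1-6 (4): add — endpoints in different components.
1-5 (5): add — endpoints in different components.
6-8 (5): add — endpoints in different components.
3-8 (6): add — endpoints in different components.
3-6 (10): skip — 3 and 6 already connected.
2-5 (12): add — endpoints in different components.
4-7 (12): add — endpoints in different components.
1-4 (13): add — endpoints in different components.
The 4th edge added is 3-8.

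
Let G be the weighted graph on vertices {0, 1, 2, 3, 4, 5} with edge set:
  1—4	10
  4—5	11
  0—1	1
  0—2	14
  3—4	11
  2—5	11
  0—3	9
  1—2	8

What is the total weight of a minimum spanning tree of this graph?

Kruskal's algorithm — process edges by increasing weight (ties by edge label):
0—1 (1): add — endpoints in different components.
1—2 (8): add — endpoints in different components.
0—3 (9): add — endpoints in different components.
1—4 (10): add — endpoints in different components.
2—5 (11): add — endpoints in different components.
MST edges: 0—1, 1—2, 0—3, 1—4, 2—5; total weight 1+8+9+10+11 = 39.

39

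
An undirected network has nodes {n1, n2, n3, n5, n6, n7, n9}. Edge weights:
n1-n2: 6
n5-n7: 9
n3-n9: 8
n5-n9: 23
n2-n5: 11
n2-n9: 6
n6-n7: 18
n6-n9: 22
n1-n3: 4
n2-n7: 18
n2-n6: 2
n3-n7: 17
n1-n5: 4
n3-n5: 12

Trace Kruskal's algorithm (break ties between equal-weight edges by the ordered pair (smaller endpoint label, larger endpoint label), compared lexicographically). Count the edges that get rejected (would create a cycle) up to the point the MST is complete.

Kruskal's algorithm — process edges by increasing weight (ties by edge label):
n2-n6 (2): add. Components now {n1} {n2,n6} {n7} {n5} {n3} {n9}
n1-n3 (4): add. Components now {n1,n3} {n2,n6} {n7} {n5} {n9}
n1-n5 (4): add. Components now {n1,n3,n5} {n2,n6} {n7} {n9}
n1-n2 (6): add. Components now {n1,n2,n3,n5,n6} {n7} {n9}
n2-n9 (6): add. Components now {n1,n2,n3,n5,n6,n9} {n7}
n3-n9 (8): skip — n3 and n9 already connected.
n5-n7 (9): add. Components now {n1,n2,n3,n5,n6,n7,n9}
Edges rejected before the tree was complete: 1.

1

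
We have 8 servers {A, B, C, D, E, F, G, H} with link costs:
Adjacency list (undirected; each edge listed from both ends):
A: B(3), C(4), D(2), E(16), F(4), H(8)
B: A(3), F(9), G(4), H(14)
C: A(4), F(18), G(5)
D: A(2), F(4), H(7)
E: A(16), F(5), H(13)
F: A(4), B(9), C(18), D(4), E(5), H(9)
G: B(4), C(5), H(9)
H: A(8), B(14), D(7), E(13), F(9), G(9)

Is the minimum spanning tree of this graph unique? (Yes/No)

Sort edges by weight, then run Kruskal:
A-D (2): add — endpoints in different components.
A-B (3): add — endpoints in different components.
A-C (4): add — endpoints in different components.
A-F (4): add — endpoints in different components.
B-G (4): add — endpoints in different components.
D-F (4): skip — D and F already connected.
C-G (5): skip — C and G already connected.
E-F (5): add — endpoints in different components.
D-H (7): add — endpoints in different components.
Non-tree edge D-F has weight 4, equal to the heaviest edge on its tree cycle — swapping gives another MST of the same weight. Not unique.

No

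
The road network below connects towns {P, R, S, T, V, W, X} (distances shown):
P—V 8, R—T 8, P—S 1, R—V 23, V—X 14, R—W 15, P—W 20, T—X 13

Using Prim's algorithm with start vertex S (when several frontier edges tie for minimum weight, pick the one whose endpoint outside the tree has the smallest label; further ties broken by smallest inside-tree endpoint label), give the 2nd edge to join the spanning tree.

Prim, starting at S.
Step 1: frontier [P—S 1] → take P—S (1); add P.
Step 2: frontier [P—V 8, P—W 20] → take P—V (8); add V.
Step 3: frontier [P—W 20, V—X 14, R—V 23] → take V—X (14); add X.
Step 4: frontier [P—W 20, R—V 23, T—X 13] → take T—X (13); add T.
Step 5: frontier [P—W 20, R—T 8, R—V 23] → take R—T (8); add R.
Step 6: frontier [P—W 20, R—W 15] → take R—W (15); add W.
The 2nd edge added is P—V.

P-V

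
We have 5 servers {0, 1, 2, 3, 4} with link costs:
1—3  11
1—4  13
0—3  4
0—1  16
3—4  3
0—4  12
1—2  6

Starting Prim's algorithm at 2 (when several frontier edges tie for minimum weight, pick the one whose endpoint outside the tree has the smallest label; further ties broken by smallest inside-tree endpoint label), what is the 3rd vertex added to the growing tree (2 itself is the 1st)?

3

Prim's algorithm from 2:
Step 1: frontier [1—2 6] → take 1—2 (6); add 1.
Step 2: frontier [1—3 11, 1—4 13, 0—1 16] → take 1—3 (11); add 3.
Step 3: frontier [1—4 13, 0—1 16, 3—4 3, 0—3 4] → take 3—4 (3); add 4.
Step 4: frontier [0—1 16, 0—3 4, 0—4 12] → take 0—3 (4); add 0.
Vertex order: 2, 1, 3, 4, 0. The 3rd vertex is 3.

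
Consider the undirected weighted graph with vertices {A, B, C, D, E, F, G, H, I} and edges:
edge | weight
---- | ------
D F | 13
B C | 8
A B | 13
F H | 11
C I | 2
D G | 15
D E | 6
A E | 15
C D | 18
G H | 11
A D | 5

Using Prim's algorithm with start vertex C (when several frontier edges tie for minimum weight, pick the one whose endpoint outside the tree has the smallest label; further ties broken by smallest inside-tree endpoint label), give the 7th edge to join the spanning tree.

F-H

Grow the tree from C using Prim:
Step 1: cheapest edge leaving the tree is C I (2); add I.
Step 2: cheapest edge leaving the tree is B C (8); add B.
Step 3: cheapest edge leaving the tree is A B (13); add A.
Step 4: cheapest edge leaving the tree is A D (5); add D.
Step 5: cheapest edge leaving the tree is D E (6); add E.
Step 6: cheapest edge leaving the tree is D F (13); add F.
Step 7: cheapest edge leaving the tree is F H (11); add H.
Step 8: cheapest edge leaving the tree is G H (11); add G.
The 7th edge added is F H.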